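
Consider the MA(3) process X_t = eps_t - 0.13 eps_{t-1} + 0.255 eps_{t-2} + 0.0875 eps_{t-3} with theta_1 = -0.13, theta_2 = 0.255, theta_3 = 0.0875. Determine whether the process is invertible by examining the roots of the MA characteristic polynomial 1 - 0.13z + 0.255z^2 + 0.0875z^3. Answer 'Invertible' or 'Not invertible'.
\text{Invertible}

The MA(q) characteristic polynomial is P(z) = 1 - 0.13z + 0.255z^2 + 0.0875z^3.
Invertibility requires all roots to lie outside the unit circle, i.e. |z| > 1 for every root.
Degree 3: look for a simple real root z0 first, then factor out (1 - z/z0) and solve the remaining quadratic.
Testing z0 = -4: P(-4) = 1 + (-0.13)(-4) + (0.255)(-4)^2 + (0.0875)(-4)^3
  = 1 + (0.52) + (4.08) + (-5.6) = 0.  So z_0 = -4 is a root, |z_0| = 4.
Divide out the factor (1 + 0.25 z) = (1 - z/z0) (since 1/z0 = -0.25):
  P(z) = (1 + 0.25 z)(1 + (-0.38) z + (0.35) z^2)
  [check: z-coef -0.38 - (-0.25) = -0.13; z^2-coef 0.35 - (-0.25)(-0.38) = 0.255; z^3-coef -(-0.25)(0.35) = 0.0875.]
Remaining roots from the quadratic factor 1 + (-0.38) z + (0.35) z^2:
  Set 1 + (-0.38) z + (0.35) z^2 = 0, i.e. a z^2 + b z + c = 0 with a = 0.35, b = -0.38, c = 1.
  Discriminant D = b^2 - 4ac = (-0.38)^2 - 4*(0.35)*1 = 0.1444 - (1.4) = -1.2556.
  D < 0, so the roots are the complex-conjugate pair z = (-b +/- i sqrt(-D)) / (2a) = 0.5429 +/- 1.6008i.
  For a conjugate pair |z|^2 = z * conj(z) = (product of roots) = c/a = 1/(0.35) = 2.857143, so |z| = sqrt(2.857143) = 1.6903 for both roots.
Moduli of all roots: 4.0000, 1.6903, 1.6903.
All moduli strictly greater than 1? Yes.
Verdict: Invertible.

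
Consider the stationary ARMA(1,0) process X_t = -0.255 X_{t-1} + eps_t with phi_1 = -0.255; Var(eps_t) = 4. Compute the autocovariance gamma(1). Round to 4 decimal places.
\gamma(1) = -1.0909

Multiply the model equation by X_{t-k} and take expectations. With theta_0 = psi_0 = 1 and psi_j the MA(infinity) weights, this gives
  gamma(k) - sum_i phi_i gamma(k-i) = c_k,
  c_k = sigma^2 * sum_{j=k..q} theta_j psi_{j-k}   (c_k = 0 for k > q),
using gamma(-m) = gamma(m).
Pure AR (q = 0): c_0 = sigma^2 = 4, c_k = 0 for k >= 1.
Equations for k = 0 and k = 1 (AR order 1):
  gamma(0) = phi_1 gamma(1) + c_0
  gamma(1) = phi_1 gamma(0) + c_1
Substituting the second into the first: gamma(0) (1 - phi_1^2) = c_0 + phi_1 c_1, so
  gamma(0) = c_0 / (1 - phi_1^2) = 4 / (1 - (-0.255)^2) = 4 / 0.934975 = 4.278189.
  gamma(1) = phi_1 gamma(0) = (-0.255)(4.278189) = -1.090938.
Therefore gamma(1) = -1.0909 (to 4 decimal places).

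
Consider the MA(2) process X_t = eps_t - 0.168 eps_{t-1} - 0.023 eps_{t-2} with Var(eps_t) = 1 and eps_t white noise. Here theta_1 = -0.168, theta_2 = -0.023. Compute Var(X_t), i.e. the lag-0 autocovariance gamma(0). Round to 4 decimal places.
\gamma(0) = 1.0288

For an MA(q) process X_t = eps_t + sum_i theta_i eps_{t-i} with
Var(eps_t) = sigma^2, the variance is
  gamma(0) = sigma^2 * (1 + sum_i theta_i^2).
  sum_i theta_i^2 = (-0.168)^2 + (-0.023)^2 = 0.028224 + 0.000529 = 0.028753.
  gamma(0) = 1 * (1 + 0.028753) = 1 * 1.028753 = 1.028753, which rounds to 1.0288.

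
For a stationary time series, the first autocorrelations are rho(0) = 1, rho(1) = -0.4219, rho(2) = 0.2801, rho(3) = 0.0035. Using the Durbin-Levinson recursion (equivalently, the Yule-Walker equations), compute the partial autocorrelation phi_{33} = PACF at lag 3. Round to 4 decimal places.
\phi_{33} = 0.1970

The PACF at lag k is phi_{kk}, the last component of the solution
to the Yule-Walker system G_k phi = r_k where
  (G_k)_{ij} = rho(|i - j|), (r_k)_i = rho(i), i,j = 1..k.
Equivalently, Durbin-Levinson gives phi_{kk} iteratively:
  phi_{11} = rho(1)
  phi_{kk} = [rho(k) - sum_{j=1..k-1} phi_{k-1,j} rho(k-j)]
            / [1 - sum_{j=1..k-1} phi_{k-1,j} rho(j)],
  phi_{k,j} = phi_{k-1,j} - phi_{kk} phi_{k-1,k-j},  j = 1..k-1.
Step k = 1:
  phi_11 = rho(1) = -0.4219.
Step k = 2:
  phi_22 = [rho(2) - phi_11 rho(1)] / [1 - phi_11 rho(1)] = [0.2801 - (-0.4219)(-0.4219)] / [1 - (-0.4219)(-0.4219)]
         = 0.10210039 / 0.82200039 = 0.12421.
  Update: phi_21 = phi_11 - phi_22 phi_11 = -0.4219 - (0.12421)(-0.4219) = -0.369496.
Step k = 3:
  phi_33 = [rho(3) - phi_21 rho(2) - phi_22 rho(1)] / [1 - phi_21 rho(1) - phi_22 rho(2)]
    numerator   = 0.0035 - (-0.369496)(0.2801) - (0.12421)(-0.4219) = 0.15939987
    denominator = 1 - (-0.369496)(-0.4219) - (0.12421)(0.2801) = 0.80931854
  phi_33 = 0.15939987 / 0.80931854 = 0.197.
Therefore phi_{33} = 0.1970.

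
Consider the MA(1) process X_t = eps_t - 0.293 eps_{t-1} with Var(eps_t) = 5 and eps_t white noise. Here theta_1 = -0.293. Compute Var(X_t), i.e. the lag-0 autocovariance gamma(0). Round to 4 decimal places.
\gamma(0) = 5.4292

For an MA(q) process X_t = eps_t + sum_i theta_i eps_{t-i} with
Var(eps_t) = sigma^2, the variance is
  gamma(0) = sigma^2 * (1 + sum_i theta_i^2).
  sum_i theta_i^2 = (-0.293)^2 = 0.085849.
  gamma(0) = 5 * (1 + 0.085849) = 5 * 1.085849 = 5.429245, which rounds to 5.4292.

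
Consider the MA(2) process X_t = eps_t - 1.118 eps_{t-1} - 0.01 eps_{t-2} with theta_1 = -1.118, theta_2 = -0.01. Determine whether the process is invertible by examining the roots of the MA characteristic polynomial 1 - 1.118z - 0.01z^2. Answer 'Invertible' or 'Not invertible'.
\text{Not invertible}

The MA(q) characteristic polynomial is P(z) = 1 - 1.118z - 0.01z^2.
Invertibility requires all roots to lie outside the unit circle, i.e. |z| > 1 for every root.
Set 1 + (-1.118) z + (-0.01) z^2 = 0, i.e. a z^2 + b z + c = 0 with a = -0.01, b = -1.118, c = 1.
Discriminant D = b^2 - 4ac = (-1.118)^2 - 4*(-0.01)*1 = 1.249924 - (-0.04) = 1.289924.
D >= 0, so the roots are real: z = (-b +/- sqrt(D)) / (2a) = (1.118 +/- 1.135748) / (-0.02).
  z_1 = (1.118 + 1.135748) / (-0.02) = -112.6874,   |z_1| = 112.6874.
  z_2 = (1.118 - 1.135748) / (-0.02) = 0.8874,   |z_2| = 0.8874.
Moduli of all roots: 112.6874, 0.8874.
All moduli strictly greater than 1? No.
Verdict: Not invertible.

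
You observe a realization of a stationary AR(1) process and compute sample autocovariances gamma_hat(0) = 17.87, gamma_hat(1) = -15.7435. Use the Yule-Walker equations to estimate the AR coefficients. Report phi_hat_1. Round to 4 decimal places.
\hat\phi_{1} = -0.8810

The Yule-Walker equations for an AR(p) process read, in matrix form,
  Gamma_p phi = r_p,   with   (Gamma_p)_{ij} = gamma(|i - j|),
                       (r_p)_i = gamma(i),   i,j = 1..p.
Substitute the sample gammas (Toeplitz matrix and right-hand side of size 1):
  Gamma_p = [[17.87]]
  r_p     = [-15.7435]
With p = 1 this is the single equation gamma(0) phi_1 = gamma(1):
  phi_hat_1 = gamma(1) / gamma(0) = -15.7435 / 17.87 = -0.8810.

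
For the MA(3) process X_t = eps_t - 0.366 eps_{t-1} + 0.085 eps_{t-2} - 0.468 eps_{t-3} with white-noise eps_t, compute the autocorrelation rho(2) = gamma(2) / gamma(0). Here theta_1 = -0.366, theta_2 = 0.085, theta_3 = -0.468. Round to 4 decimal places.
\rho(2) = 0.1884

For an MA(q) process with theta_0 = 1, the autocovariance is
  gamma(k) = sigma^2 * sum_{i=0..q-k} theta_i * theta_{i+k},
and rho(k) = gamma(k) / gamma(0). Sigma^2 cancels.
  numerator   = (1)*(0.085) + (-0.366)*(-0.468) = 0.256288.
  denominator = (1)^2 + (-0.366)^2 + (0.085)^2 + (-0.468)^2 = 1.360205.
  rho(2) = 0.256288 / 1.360205 = 0.1884.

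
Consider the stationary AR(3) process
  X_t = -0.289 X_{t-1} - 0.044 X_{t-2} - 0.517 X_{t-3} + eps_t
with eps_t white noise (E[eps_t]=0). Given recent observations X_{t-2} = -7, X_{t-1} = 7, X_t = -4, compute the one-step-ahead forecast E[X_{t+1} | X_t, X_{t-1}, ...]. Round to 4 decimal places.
E[X_{t+1} \mid \mathcal F_t] = 4.4670

For an AR(p) model X_t = c + sum_i phi_i X_{t-i} + eps_t, the
one-step-ahead conditional mean is
  E[X_{t+1} | X_t, ...] = c + sum_i phi_i X_{t+1-i}.
Substitute known values:
  E[X_{t+1} | ...] = (-0.289) * (-4) + (-0.044) * (7) + (-0.517) * (-7)
                   = 4.4670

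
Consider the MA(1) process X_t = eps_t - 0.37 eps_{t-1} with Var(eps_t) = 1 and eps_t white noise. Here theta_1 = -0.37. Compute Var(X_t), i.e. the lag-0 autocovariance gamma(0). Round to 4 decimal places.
\gamma(0) = 1.1369

For an MA(q) process X_t = eps_t + sum_i theta_i eps_{t-i} with
Var(eps_t) = sigma^2, the variance is
  gamma(0) = sigma^2 * (1 + sum_i theta_i^2).
  sum_i theta_i^2 = (-0.37)^2 = 0.1369.
  gamma(0) = 1 * (1 + 0.1369) = 1 * 1.1369 = 1.1369.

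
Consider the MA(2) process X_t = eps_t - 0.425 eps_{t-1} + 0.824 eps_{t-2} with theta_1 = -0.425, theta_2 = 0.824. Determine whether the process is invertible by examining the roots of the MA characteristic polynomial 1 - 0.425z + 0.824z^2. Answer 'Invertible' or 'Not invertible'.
\text{Invertible}

The MA(q) characteristic polynomial is P(z) = 1 - 0.425z + 0.824z^2.
Invertibility requires all roots to lie outside the unit circle, i.e. |z| > 1 for every root.
Set 1 + (-0.425) z + (0.824) z^2 = 0, i.e. a z^2 + b z + c = 0 with a = 0.824, b = -0.425, c = 1.
Discriminant D = b^2 - 4ac = (-0.425)^2 - 4*(0.824)*1 = 0.180625 - (3.296) = -3.115375.
D < 0, so the roots are the complex-conjugate pair z = (-b +/- i sqrt(-D)) / (2a) = 0.2579 +/- 1.071i.
For a conjugate pair |z|^2 = z * conj(z) = (product of roots) = c/a = 1/(0.824) = 1.213592, so |z| = sqrt(1.213592) = 1.1016 for both roots.
Moduli of all roots: 1.1016, 1.1016.
All moduli strictly greater than 1? Yes.
Verdict: Invertible.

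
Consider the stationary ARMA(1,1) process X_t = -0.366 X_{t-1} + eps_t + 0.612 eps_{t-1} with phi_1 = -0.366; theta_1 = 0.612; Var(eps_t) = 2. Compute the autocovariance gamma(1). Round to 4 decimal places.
\gamma(1) = 0.4409

Multiply the model equation by X_{t-k} and take expectations. With theta_0 = psi_0 = 1 and psi_j the MA(infinity) weights, this gives
  gamma(k) - sum_i phi_i gamma(k-i) = c_k,
  c_k = sigma^2 * sum_{j=k..q} theta_j psi_{j-k}   (c_k = 0 for k > q),
using gamma(-m) = gamma(m).
psi-weights needed (psi_j = theta_j + sum_i phi_i psi_{j-i}):
  psi_1 = theta_1 + phi_1 = 0.612 + (-0.366) = 0.246
Right-hand sides:
  c_0 = sigma^2 (1 + theta_1 psi_1) = 2 * (1 + (0.612)(0.246)) = 2 * 1.150552 = 2.301104
  c_1 = sigma^2 theta_1 = 2 * (0.612) = 1.224
  c_2 = 0
Equations for k = 0 and k = 1 (AR order 1):
  gamma(0) = phi_1 gamma(1) + c_0
  gamma(1) = phi_1 gamma(0) + c_1
Substituting the second into the first: gamma(0) (1 - phi_1^2) = c_0 + phi_1 c_1, so
  gamma(0) = (c_0 + phi_1 c_1) / (1 - phi_1^2) = (2.301104 + (-0.366)(1.224)) / (1 - (-0.366)^2) = 1.85312 / 0.866044 = 2.139753.
  gamma(1) = phi_1 gamma(0) + c_1 = (-0.366)(2.139753) + (1.224) = 0.440851.
Therefore gamma(1) = 0.4409 (to 4 decimal places).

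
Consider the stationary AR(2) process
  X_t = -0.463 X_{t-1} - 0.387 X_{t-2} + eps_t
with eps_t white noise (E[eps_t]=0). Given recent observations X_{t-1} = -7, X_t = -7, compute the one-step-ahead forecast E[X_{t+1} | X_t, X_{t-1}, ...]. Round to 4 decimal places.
E[X_{t+1} \mid \mathcal F_t] = 5.9500

For an AR(p) model X_t = c + sum_i phi_i X_{t-i} + eps_t, the
one-step-ahead conditional mean is
  E[X_{t+1} | X_t, ...] = c + sum_i phi_i X_{t+1-i}.
Substitute known values:
  E[X_{t+1} | ...] = (-0.463) * (-7) + (-0.387) * (-7)
                   = 5.9500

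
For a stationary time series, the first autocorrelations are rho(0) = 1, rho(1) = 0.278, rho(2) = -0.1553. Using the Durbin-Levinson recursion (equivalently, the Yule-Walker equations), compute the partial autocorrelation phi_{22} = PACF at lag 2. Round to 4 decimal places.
\phi_{22} = -0.2521

The PACF at lag k is phi_{kk}, the last component of the solution
to the Yule-Walker system G_k phi = r_k where
  (G_k)_{ij} = rho(|i - j|), (r_k)_i = rho(i), i,j = 1..k.
Equivalently, Durbin-Levinson gives phi_{kk} iteratively:
  phi_{11} = rho(1)
  phi_{kk} = [rho(k) - sum_{j=1..k-1} phi_{k-1,j} rho(k-j)]
            / [1 - sum_{j=1..k-1} phi_{k-1,j} rho(j)],
  phi_{k,j} = phi_{k-1,j} - phi_{kk} phi_{k-1,k-j},  j = 1..k-1.
Step k = 1:
  phi_11 = rho(1) = 0.278.
Step k = 2:
  phi_22 = [rho(2) - phi_11 rho(1)] / [1 - phi_11 rho(1)] = [-0.1553 - (0.278)(0.278)] / [1 - (0.278)(0.278)]
         = -0.232584 / 0.922716 = -0.2521.
Therefore phi_{22} = -0.2521.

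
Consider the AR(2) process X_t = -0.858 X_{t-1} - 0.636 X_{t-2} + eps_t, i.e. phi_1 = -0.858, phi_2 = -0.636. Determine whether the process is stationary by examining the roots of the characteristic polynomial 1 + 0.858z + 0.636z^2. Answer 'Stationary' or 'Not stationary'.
\text{Stationary}

The AR(p) characteristic polynomial is P(z) = 1 + 0.858z + 0.636z^2.
Stationarity requires all roots to lie outside the unit circle, i.e. |z| > 1 for every root.
Set 1 + (0.858) z + (0.636) z^2 = 0, i.e. a z^2 + b z + c = 0 with a = 0.636, b = 0.858, c = 1.
Discriminant D = b^2 - 4ac = (0.858)^2 - 4*(0.636)*1 = 0.736164 - (2.544) = -1.807836.
D < 0, so the roots are the complex-conjugate pair z = (-b +/- i sqrt(-D)) / (2a) = -0.6745 +/- 1.057i.
For a conjugate pair |z|^2 = z * conj(z) = (product of roots) = c/a = 1/(0.636) = 1.572327, so |z| = sqrt(1.572327) = 1.2539 for both roots.
Moduli of all roots: 1.2539, 1.2539.
All moduli strictly greater than 1? Yes.
Verdict: Stationary.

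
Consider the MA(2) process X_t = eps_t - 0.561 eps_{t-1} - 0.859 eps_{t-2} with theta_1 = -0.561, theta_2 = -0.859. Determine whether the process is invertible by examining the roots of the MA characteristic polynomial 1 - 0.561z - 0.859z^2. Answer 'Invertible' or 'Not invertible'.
\text{Not invertible}

The MA(q) characteristic polynomial is P(z) = 1 - 0.561z - 0.859z^2.
Invertibility requires all roots to lie outside the unit circle, i.e. |z| > 1 for every root.
Set 1 + (-0.561) z + (-0.859) z^2 = 0, i.e. a z^2 + b z + c = 0 with a = -0.859, b = -0.561, c = 1.
Discriminant D = b^2 - 4ac = (-0.561)^2 - 4*(-0.859)*1 = 0.314721 - (-3.436) = 3.750721.
D >= 0, so the roots are real: z = (-b +/- sqrt(D)) / (2a) = (0.561 +/- 1.936678) / (-1.718).
  z_1 = (0.561 + 1.936678) / (-1.718) = -1.4538,   |z_1| = 1.4538.
  z_2 = (0.561 - 1.936678) / (-1.718) = 0.8007,   |z_2| = 0.8007.
Moduli of all roots: 1.4538, 0.8007.
All moduli strictly greater than 1? No.
Verdict: Not invertible.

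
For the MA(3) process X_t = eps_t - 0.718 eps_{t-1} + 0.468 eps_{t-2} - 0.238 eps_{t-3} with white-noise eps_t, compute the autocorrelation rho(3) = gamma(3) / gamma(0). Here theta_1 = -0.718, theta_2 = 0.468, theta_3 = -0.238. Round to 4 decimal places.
\rho(3) = -0.1329

For an MA(q) process with theta_0 = 1, the autocovariance is
  gamma(k) = sigma^2 * sum_{i=0..q-k} theta_i * theta_{i+k},
and rho(k) = gamma(k) / gamma(0). Sigma^2 cancels.
  numerator   = (1)*(-0.238) = -0.238.
  denominator = (1)^2 + (-0.718)^2 + (0.468)^2 + (-0.238)^2 = 1.791192.
  rho(3) = -0.238 / 1.791192 = -0.1329.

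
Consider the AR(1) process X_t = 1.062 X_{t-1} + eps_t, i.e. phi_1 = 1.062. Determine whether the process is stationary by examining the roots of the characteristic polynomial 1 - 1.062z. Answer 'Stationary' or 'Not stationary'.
\text{Not stationary}

The AR(p) characteristic polynomial is P(z) = 1 - 1.062z.
Stationarity requires all roots to lie outside the unit circle, i.e. |z| > 1 for every root.
This is linear in z: 1 + (-1.062) z = 0  =>  z = -1/(-1.062) = 0.94162,  |z| = 0.94162.
Moduli of all roots: 0.9416.
All moduli strictly greater than 1? No.
Verdict: Not stationary.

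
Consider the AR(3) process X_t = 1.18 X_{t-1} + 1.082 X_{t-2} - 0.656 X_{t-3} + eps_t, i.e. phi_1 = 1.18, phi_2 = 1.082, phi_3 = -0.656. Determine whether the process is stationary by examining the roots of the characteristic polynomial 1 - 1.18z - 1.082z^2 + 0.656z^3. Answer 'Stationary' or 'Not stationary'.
\text{Not stationary}

The AR(p) characteristic polynomial is P(z) = 1 - 1.18z - 1.082z^2 + 0.656z^3.
Stationarity requires all roots to lie outside the unit circle, i.e. |z| > 1 for every root.
Degree 3: look for a simple real root z0 first, then factor out (1 - z/z0) and solve the remaining quadratic.
Testing z0 = 0.625: P(0.625) = 1 + (-1.18)(0.625) + (-1.082)(0.625)^2 + (0.656)(0.625)^3
  = 1 + (-0.7375) + (-0.422656) + (0.160156) = 0.  So z_0 = 0.625 is a root, |z_0| = 0.625.
Divide out the factor (1 - 1.6 z) = (1 - z/z0) (since 1/z0 = 1.6):
  P(z) = (1 - 1.6 z)(1 + (0.42) z + (-0.41) z^2)
  [check: z-coef 0.42 - (1.6) = -1.18; z^2-coef -0.41 - (1.6)(0.42) = -1.082; z^3-coef -(1.6)(-0.41) = 0.656.]
Remaining roots from the quadratic factor 1 + (0.42) z + (-0.41) z^2:
  Set 1 + (0.42) z + (-0.41) z^2 = 0, i.e. a z^2 + b z + c = 0 with a = -0.41, b = 0.42, c = 1.
  Discriminant D = b^2 - 4ac = (0.42)^2 - 4*(-0.41)*1 = 0.1764 - (-1.64) = 1.8164.
  D >= 0, so the roots are real: z = (-b +/- sqrt(D)) / (2a) = (-0.42 +/- 1.347739) / (-0.82).
    z_1 = (-0.42 + 1.347739) / (-0.82) = -1.1314,   |z_1| = 1.1314.
    z_2 = (-0.42 - 1.347739) / (-0.82) = 2.1558,   |z_2| = 2.1558.
Moduli of all roots: 0.6250, 1.1314, 2.1558.
All moduli strictly greater than 1? No.
Verdict: Not stationary.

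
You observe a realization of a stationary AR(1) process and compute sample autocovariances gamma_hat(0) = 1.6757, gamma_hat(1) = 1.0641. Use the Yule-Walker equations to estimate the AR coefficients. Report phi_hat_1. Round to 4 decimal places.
\hat\phi_{1} = 0.6350

The Yule-Walker equations for an AR(p) process read, in matrix form,
  Gamma_p phi = r_p,   with   (Gamma_p)_{ij} = gamma(|i - j|),
                       (r_p)_i = gamma(i),   i,j = 1..p.
Substitute the sample gammas (Toeplitz matrix and right-hand side of size 1):
  Gamma_p = [[1.6757]]
  r_p     = [1.0641]
With p = 1 this is the single equation gamma(0) phi_1 = gamma(1):
  phi_hat_1 = gamma(1) / gamma(0) = 1.0641 / 1.6757 = 0.6350.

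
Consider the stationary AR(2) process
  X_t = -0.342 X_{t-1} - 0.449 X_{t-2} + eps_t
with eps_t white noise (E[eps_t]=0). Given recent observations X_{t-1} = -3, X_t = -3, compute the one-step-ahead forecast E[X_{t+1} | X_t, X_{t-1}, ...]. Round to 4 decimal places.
E[X_{t+1} \mid \mathcal F_t] = 2.3730

For an AR(p) model X_t = c + sum_i phi_i X_{t-i} + eps_t, the
one-step-ahead conditional mean is
  E[X_{t+1} | X_t, ...] = c + sum_i phi_i X_{t+1-i}.
Substitute known values:
  E[X_{t+1} | ...] = (-0.342) * (-3) + (-0.449) * (-3)
                   = 2.3730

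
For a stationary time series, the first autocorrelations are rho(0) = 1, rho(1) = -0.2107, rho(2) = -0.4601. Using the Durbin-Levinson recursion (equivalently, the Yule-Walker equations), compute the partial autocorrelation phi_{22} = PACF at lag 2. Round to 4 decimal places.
\phi_{22} = -0.5279

The PACF at lag k is phi_{kk}, the last component of the solution
to the Yule-Walker system G_k phi = r_k where
  (G_k)_{ij} = rho(|i - j|), (r_k)_i = rho(i), i,j = 1..k.
Equivalently, Durbin-Levinson gives phi_{kk} iteratively:
  phi_{11} = rho(1)
  phi_{kk} = [rho(k) - sum_{j=1..k-1} phi_{k-1,j} rho(k-j)]
            / [1 - sum_{j=1..k-1} phi_{k-1,j} rho(j)],
  phi_{k,j} = phi_{k-1,j} - phi_{kk} phi_{k-1,k-j},  j = 1..k-1.
Step k = 1:
  phi_11 = rho(1) = -0.2107.
Step k = 2:
  phi_22 = [rho(2) - phi_11 rho(1)] / [1 - phi_11 rho(1)] = [-0.4601 - (-0.2107)(-0.2107)] / [1 - (-0.2107)(-0.2107)]
         = -0.50449449 / 0.95560551 = -0.5279.
Therefore phi_{22} = -0.5279.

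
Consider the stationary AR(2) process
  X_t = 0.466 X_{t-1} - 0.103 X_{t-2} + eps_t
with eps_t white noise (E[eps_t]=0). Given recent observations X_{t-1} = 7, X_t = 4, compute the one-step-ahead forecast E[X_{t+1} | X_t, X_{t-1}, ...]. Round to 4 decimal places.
E[X_{t+1} \mid \mathcal F_t] = 1.1430

For an AR(p) model X_t = c + sum_i phi_i X_{t-i} + eps_t, the
one-step-ahead conditional mean is
  E[X_{t+1} | X_t, ...] = c + sum_i phi_i X_{t+1-i}.
Substitute known values:
  E[X_{t+1} | ...] = (0.466) * (4) + (-0.103) * (7)
                   = 1.1430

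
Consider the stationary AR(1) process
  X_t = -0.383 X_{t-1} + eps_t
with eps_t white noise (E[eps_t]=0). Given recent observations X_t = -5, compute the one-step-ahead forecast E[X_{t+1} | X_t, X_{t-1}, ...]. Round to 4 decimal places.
E[X_{t+1} \mid \mathcal F_t] = 1.9150

For an AR(p) model X_t = c + sum_i phi_i X_{t-i} + eps_t, the
one-step-ahead conditional mean is
  E[X_{t+1} | X_t, ...] = c + sum_i phi_i X_{t+1-i}.
Substitute known values:
  E[X_{t+1} | ...] = (-0.383) * (-5)
                   = 1.9150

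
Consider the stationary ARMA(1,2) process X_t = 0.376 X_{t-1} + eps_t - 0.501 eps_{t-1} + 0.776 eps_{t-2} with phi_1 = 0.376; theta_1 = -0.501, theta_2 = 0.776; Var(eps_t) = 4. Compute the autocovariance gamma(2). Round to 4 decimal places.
\gamma(2) = 3.1290

Multiply the model equation by X_{t-k} and take expectations. With theta_0 = psi_0 = 1 and psi_j the MA(infinity) weights, this gives
  gamma(k) - sum_i phi_i gamma(k-i) = c_k,
  c_k = sigma^2 * sum_{j=k..q} theta_j psi_{j-k}   (c_k = 0 for k > q),
using gamma(-m) = gamma(m).
psi-weights needed (psi_j = theta_j + sum_i phi_i psi_{j-i}):
  psi_1 = theta_1 + phi_1 = -0.501 + (0.376) = -0.125
  psi_2 = theta_2 + phi_1 psi_1 = 0.776 + (0.376)(-0.125) = 0.729
Right-hand sides:
  c_0 = sigma^2 (1 + theta_1 psi_1 + theta_2 psi_2) = 4 * (1 + (-0.501)(-0.125) + (0.776)(0.729)) = 4 * 1.628329 = 6.513316
  c_1 = sigma^2 (theta_1 + theta_2 psi_1) = 4 * (-0.501 + (0.776)(-0.125)) = -2.392
  c_2 = sigma^2 theta_2 = 4 * (0.776) = 3.104
Equations for k = 0 and k = 1 (AR order 1):
  gamma(0) = phi_1 gamma(1) + c_0
  gamma(1) = phi_1 gamma(0) + c_1
Substituting the second into the first: gamma(0) (1 - phi_1^2) = c_0 + phi_1 c_1, so
  gamma(0) = (c_0 + phi_1 c_1) / (1 - phi_1^2) = (6.513316 + (0.376)(-2.392)) / (1 - (0.376)^2) = 5.613924 / 0.858624 = 6.53828.
  gamma(1) = phi_1 gamma(0) + c_1 = (0.376)(6.53828) + (-2.392) = 0.066393.
For k = 2: gamma(2) = phi_1 gamma(1) + c_2
  = (0.376)(0.066393) + (3.104) = 3.128964.
Therefore gamma(2) = 3.1290 (to 4 decimal places).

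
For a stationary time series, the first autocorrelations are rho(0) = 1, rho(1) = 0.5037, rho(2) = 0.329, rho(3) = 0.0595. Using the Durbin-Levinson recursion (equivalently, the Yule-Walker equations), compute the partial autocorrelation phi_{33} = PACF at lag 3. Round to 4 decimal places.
\phi_{33} = -0.1899

The PACF at lag k is phi_{kk}, the last component of the solution
to the Yule-Walker system G_k phi = r_k where
  (G_k)_{ij} = rho(|i - j|), (r_k)_i = rho(i), i,j = 1..k.
Equivalently, Durbin-Levinson gives phi_{kk} iteratively:
  phi_{11} = rho(1)
  phi_{kk} = [rho(k) - sum_{j=1..k-1} phi_{k-1,j} rho(k-j)]
            / [1 - sum_{j=1..k-1} phi_{k-1,j} rho(j)],
  phi_{k,j} = phi_{k-1,j} - phi_{kk} phi_{k-1,k-j},  j = 1..k-1.
Step k = 1:
  phi_11 = rho(1) = 0.5037.
Step k = 2:
  phi_22 = [rho(2) - phi_11 rho(1)] / [1 - phi_11 rho(1)] = [0.329 - (0.5037)(0.5037)] / [1 - (0.5037)(0.5037)]
         = 0.07528631 / 0.74628631 = 0.100881.
  Update: phi_21 = phi_11 - phi_22 phi_11 = 0.5037 - (0.100881)(0.5037) = 0.452886.
Step k = 3:
  phi_33 = [rho(3) - phi_21 rho(2) - phi_22 rho(1)] / [1 - phi_21 rho(1) - phi_22 rho(2)]
    numerator   = 0.0595 - (0.452886)(0.329) - (0.100881)(0.5037) = -0.14031342
    denominator = 1 - (0.452886)(0.5037) - (0.100881)(0.329) = 0.73869133
  phi_33 = -0.14031342 / 0.73869133 = -0.1899.
Therefore phi_{33} = -0.1899.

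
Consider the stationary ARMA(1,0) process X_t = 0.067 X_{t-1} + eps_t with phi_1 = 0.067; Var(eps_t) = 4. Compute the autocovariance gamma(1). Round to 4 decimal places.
\gamma(1) = 0.2692

Multiply the model equation by X_{t-k} and take expectations. With theta_0 = psi_0 = 1 and psi_j the MA(infinity) weights, this gives
  gamma(k) - sum_i phi_i gamma(k-i) = c_k,
  c_k = sigma^2 * sum_{j=k..q} theta_j psi_{j-k}   (c_k = 0 for k > q),
using gamma(-m) = gamma(m).
Pure AR (q = 0): c_0 = sigma^2 = 4, c_k = 0 for k >= 1.
Equations for k = 0 and k = 1 (AR order 1):
  gamma(0) = phi_1 gamma(1) + c_0
  gamma(1) = phi_1 gamma(0) + c_1
Substituting the second into the first: gamma(0) (1 - phi_1^2) = c_0 + phi_1 c_1, so
  gamma(0) = c_0 / (1 - phi_1^2) = 4 / (1 - (0.067)^2) = 4 / 0.995511 = 4.018037.
  gamma(1) = phi_1 gamma(0) = (0.067)(4.018037) = 0.269208.
Therefore gamma(1) = 0.2692 (to 4 decimal places).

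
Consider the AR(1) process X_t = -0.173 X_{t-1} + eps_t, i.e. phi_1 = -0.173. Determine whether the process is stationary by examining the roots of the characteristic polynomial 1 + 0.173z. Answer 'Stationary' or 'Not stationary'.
\text{Stationary}

The AR(p) characteristic polynomial is P(z) = 1 + 0.173z.
Stationarity requires all roots to lie outside the unit circle, i.e. |z| > 1 for every root.
This is linear in z: 1 + (0.173) z = 0  =>  z = -1/(0.173) = -5.780347,  |z| = 5.780347.
Moduli of all roots: 5.7803.
All moduli strictly greater than 1? Yes.
Verdict: Stationary.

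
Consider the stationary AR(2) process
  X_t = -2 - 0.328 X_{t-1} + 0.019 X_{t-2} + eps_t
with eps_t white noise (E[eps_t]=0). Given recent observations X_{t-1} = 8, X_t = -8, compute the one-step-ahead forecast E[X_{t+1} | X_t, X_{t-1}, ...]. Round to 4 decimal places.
E[X_{t+1} \mid \mathcal F_t] = 0.7760

For an AR(p) model X_t = c + sum_i phi_i X_{t-i} + eps_t, the
one-step-ahead conditional mean is
  E[X_{t+1} | X_t, ...] = c + sum_i phi_i X_{t+1-i}.
Substitute known values:
  E[X_{t+1} | ...] = -2 + (-0.328) * (-8) + (0.019) * (8)
                   = 0.7760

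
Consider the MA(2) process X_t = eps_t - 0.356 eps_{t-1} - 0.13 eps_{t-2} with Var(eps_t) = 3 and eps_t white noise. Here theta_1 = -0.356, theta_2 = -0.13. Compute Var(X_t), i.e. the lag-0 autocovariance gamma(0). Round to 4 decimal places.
\gamma(0) = 3.4309

For an MA(q) process X_t = eps_t + sum_i theta_i eps_{t-i} with
Var(eps_t) = sigma^2, the variance is
  gamma(0) = sigma^2 * (1 + sum_i theta_i^2).
  sum_i theta_i^2 = (-0.356)^2 + (-0.13)^2 = 0.126736 + 0.0169 = 0.143636.
  gamma(0) = 3 * (1 + 0.143636) = 3 * 1.143636 = 3.430908, which rounds to 3.4309.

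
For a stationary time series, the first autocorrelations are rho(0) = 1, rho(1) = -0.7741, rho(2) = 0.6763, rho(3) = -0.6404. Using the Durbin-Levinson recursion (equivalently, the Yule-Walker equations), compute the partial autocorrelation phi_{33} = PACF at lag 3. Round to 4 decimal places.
\phi_{33} = -0.1780

The PACF at lag k is phi_{kk}, the last component of the solution
to the Yule-Walker system G_k phi = r_k where
  (G_k)_{ij} = rho(|i - j|), (r_k)_i = rho(i), i,j = 1..k.
Equivalently, Durbin-Levinson gives phi_{kk} iteratively:
  phi_{11} = rho(1)
  phi_{kk} = [rho(k) - sum_{j=1..k-1} phi_{k-1,j} rho(k-j)]
            / [1 - sum_{j=1..k-1} phi_{k-1,j} rho(j)],
  phi_{k,j} = phi_{k-1,j} - phi_{kk} phi_{k-1,k-j},  j = 1..k-1.
Step k = 1:
  phi_11 = rho(1) = -0.7741.
Step k = 2:
  phi_22 = [rho(2) - phi_11 rho(1)] / [1 - phi_11 rho(1)] = [0.6763 - (-0.7741)(-0.7741)] / [1 - (-0.7741)(-0.7741)]
         = 0.07706919 / 0.40076919 = 0.192303.
  Update: phi_21 = phi_11 - phi_22 phi_11 = -0.7741 - (0.192303)(-0.7741) = -0.625238.
Step k = 3:
  phi_33 = [rho(3) - phi_21 rho(2) - phi_22 rho(1)] / [1 - phi_21 rho(1) - phi_22 rho(2)]
    numerator   = -0.6404 - (-0.625238)(0.6763) - (0.192303)(-0.7741) = -0.06868958
    denominator = 1 - (-0.625238)(-0.7741) - (0.192303)(0.6763) = 0.38594854
  phi_33 = -0.06868958 / 0.38594854 = -0.178.
Therefore phi_{33} = -0.1780.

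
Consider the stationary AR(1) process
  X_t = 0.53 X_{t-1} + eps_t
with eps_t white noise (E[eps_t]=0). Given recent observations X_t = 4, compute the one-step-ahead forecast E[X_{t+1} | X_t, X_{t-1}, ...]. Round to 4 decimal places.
E[X_{t+1} \mid \mathcal F_t] = 2.1200

For an AR(p) model X_t = c + sum_i phi_i X_{t-i} + eps_t, the
one-step-ahead conditional mean is
  E[X_{t+1} | X_t, ...] = c + sum_i phi_i X_{t+1-i}.
Substitute known values:
  E[X_{t+1} | ...] = (0.53) * (4)
                   = 2.1200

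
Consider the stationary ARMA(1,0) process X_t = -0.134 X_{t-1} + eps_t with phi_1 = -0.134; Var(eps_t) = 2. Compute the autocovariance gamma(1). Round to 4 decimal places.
\gamma(1) = -0.2729

Multiply the model equation by X_{t-k} and take expectations. With theta_0 = psi_0 = 1 and psi_j the MA(infinity) weights, this gives
  gamma(k) - sum_i phi_i gamma(k-i) = c_k,
  c_k = sigma^2 * sum_{j=k..q} theta_j psi_{j-k}   (c_k = 0 for k > q),
using gamma(-m) = gamma(m).
Pure AR (q = 0): c_0 = sigma^2 = 2, c_k = 0 for k >= 1.
Equations for k = 0 and k = 1 (AR order 1):
  gamma(0) = phi_1 gamma(1) + c_0
  gamma(1) = phi_1 gamma(0) + c_1
Substituting the second into the first: gamma(0) (1 - phi_1^2) = c_0 + phi_1 c_1, so
  gamma(0) = c_0 / (1 - phi_1^2) = 2 / (1 - (-0.134)^2) = 2 / 0.982044 = 2.036569.
  gamma(1) = phi_1 gamma(0) = (-0.134)(2.036569) = -0.2729.
Therefore gamma(1) = -0.2729 (to 4 decimal places).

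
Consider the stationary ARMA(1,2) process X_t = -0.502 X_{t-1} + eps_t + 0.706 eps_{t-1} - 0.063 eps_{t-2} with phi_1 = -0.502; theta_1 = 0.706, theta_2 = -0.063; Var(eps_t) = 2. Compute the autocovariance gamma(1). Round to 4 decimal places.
\gamma(1) = 0.3038

Multiply the model equation by X_{t-k} and take expectations. With theta_0 = psi_0 = 1 and psi_j the MA(infinity) weights, this gives
  gamma(k) - sum_i phi_i gamma(k-i) = c_k,
  c_k = sigma^2 * sum_{j=k..q} theta_j psi_{j-k}   (c_k = 0 for k > q),
using gamma(-m) = gamma(m).
psi-weights needed (psi_j = theta_j + sum_i phi_i psi_{j-i}):
  psi_1 = theta_1 + phi_1 = 0.706 + (-0.502) = 0.204
  psi_2 = theta_2 + phi_1 psi_1 = -0.063 + (-0.502)(0.204) = -0.165408
Right-hand sides:
  c_0 = sigma^2 (1 + theta_1 psi_1 + theta_2 psi_2) = 2 * (1 + (0.706)(0.204) + (-0.063)(-0.165408)) = 2 * 1.154445 = 2.308889
  c_1 = sigma^2 (theta_1 + theta_2 psi_1) = 2 * (0.706 + (-0.063)(0.204)) = 1.386296
  c_2 = sigma^2 theta_2 = 2 * (-0.063) = -0.126
Equations for k = 0 and k = 1 (AR order 1):
  gamma(0) = phi_1 gamma(1) + c_0
  gamma(1) = phi_1 gamma(0) + c_1
Substituting the second into the first: gamma(0) (1 - phi_1^2) = c_0 + phi_1 c_1, so
  gamma(0) = (c_0 + phi_1 c_1) / (1 - phi_1^2) = (2.308889 + (-0.502)(1.386296)) / (1 - (-0.502)^2) = 1.612969 / 0.747996 = 2.156387.
  gamma(1) = phi_1 gamma(0) + c_1 = (-0.502)(2.156387) + (1.386296) = 0.30379.
Therefore gamma(1) = 0.3038 (to 4 decimal places).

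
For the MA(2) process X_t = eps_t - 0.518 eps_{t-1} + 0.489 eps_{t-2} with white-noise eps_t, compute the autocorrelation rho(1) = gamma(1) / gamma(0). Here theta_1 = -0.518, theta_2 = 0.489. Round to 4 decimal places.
\rho(1) = -0.5117

For an MA(q) process with theta_0 = 1, the autocovariance is
  gamma(k) = sigma^2 * sum_{i=0..q-k} theta_i * theta_{i+k},
and rho(k) = gamma(k) / gamma(0). Sigma^2 cancels.
  numerator   = (1)*(-0.518) + (-0.518)*(0.489) = -0.771302.
  denominator = (1)^2 + (-0.518)^2 + (0.489)^2 = 1.507445.
  rho(1) = -0.771302 / 1.507445 = -0.5117.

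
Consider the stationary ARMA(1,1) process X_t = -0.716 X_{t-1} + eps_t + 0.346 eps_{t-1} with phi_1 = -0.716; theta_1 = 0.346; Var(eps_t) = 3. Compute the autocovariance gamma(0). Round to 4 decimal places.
\gamma(0) = 3.8427

Multiply the model equation by X_{t-k} and take expectations. With theta_0 = psi_0 = 1 and psi_j the MA(infinity) weights, this gives
  gamma(k) - sum_i phi_i gamma(k-i) = c_k,
  c_k = sigma^2 * sum_{j=k..q} theta_j psi_{j-k}   (c_k = 0 for k > q),
using gamma(-m) = gamma(m).
psi-weights needed (psi_j = theta_j + sum_i phi_i psi_{j-i}):
  psi_1 = theta_1 + phi_1 = 0.346 + (-0.716) = -0.37
Right-hand sides:
  c_0 = sigma^2 (1 + theta_1 psi_1) = 3 * (1 + (0.346)(-0.37)) = 3 * 0.87198 = 2.61594
  c_1 = sigma^2 theta_1 = 3 * (0.346) = 1.038
  c_2 = 0
Equations for k = 0 and k = 1 (AR order 1):
  gamma(0) = phi_1 gamma(1) + c_0
  gamma(1) = phi_1 gamma(0) + c_1
Substituting the second into the first: gamma(0) (1 - phi_1^2) = c_0 + phi_1 c_1, so
  gamma(0) = (c_0 + phi_1 c_1) / (1 - phi_1^2) = (2.61594 + (-0.716)(1.038)) / (1 - (-0.716)^2) = 1.872732 / 0.487344 = 3.842731.
Therefore gamma(0) = 3.8427 (to 4 decimal places).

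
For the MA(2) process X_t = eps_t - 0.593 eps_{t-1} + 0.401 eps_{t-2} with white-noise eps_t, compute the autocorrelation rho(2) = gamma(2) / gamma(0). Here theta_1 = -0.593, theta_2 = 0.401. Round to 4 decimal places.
\rho(2) = 0.2651

For an MA(q) process with theta_0 = 1, the autocovariance is
  gamma(k) = sigma^2 * sum_{i=0..q-k} theta_i * theta_{i+k},
and rho(k) = gamma(k) / gamma(0). Sigma^2 cancels.
  numerator   = (1)*(0.401) = 0.401.
  denominator = (1)^2 + (-0.593)^2 + (0.401)^2 = 1.51245.
  rho(2) = 0.401 / 1.51245 = 0.2651.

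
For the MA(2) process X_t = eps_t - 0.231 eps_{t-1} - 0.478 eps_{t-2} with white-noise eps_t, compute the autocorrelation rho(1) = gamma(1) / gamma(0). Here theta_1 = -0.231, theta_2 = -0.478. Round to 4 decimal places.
\rho(1) = -0.0941

For an MA(q) process with theta_0 = 1, the autocovariance is
  gamma(k) = sigma^2 * sum_{i=0..q-k} theta_i * theta_{i+k},
and rho(k) = gamma(k) / gamma(0). Sigma^2 cancels.
  numerator   = (1)*(-0.231) + (-0.231)*(-0.478) = -0.120582.
  denominator = (1)^2 + (-0.231)^2 + (-0.478)^2 = 1.281845.
  rho(1) = -0.120582 / 1.281845 = -0.0941.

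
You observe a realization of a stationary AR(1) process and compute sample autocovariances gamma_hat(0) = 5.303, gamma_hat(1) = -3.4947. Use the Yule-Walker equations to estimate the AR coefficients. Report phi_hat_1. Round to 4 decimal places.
\hat\phi_{1} = -0.6590

The Yule-Walker equations for an AR(p) process read, in matrix form,
  Gamma_p phi = r_p,   with   (Gamma_p)_{ij} = gamma(|i - j|),
                       (r_p)_i = gamma(i),   i,j = 1..p.
Substitute the sample gammas (Toeplitz matrix and right-hand side of size 1):
  Gamma_p = [[5.303]]
  r_p     = [-3.4947]
With p = 1 this is the single equation gamma(0) phi_1 = gamma(1):
  phi_hat_1 = gamma(1) / gamma(0) = -3.4947 / 5.303 = -0.6590.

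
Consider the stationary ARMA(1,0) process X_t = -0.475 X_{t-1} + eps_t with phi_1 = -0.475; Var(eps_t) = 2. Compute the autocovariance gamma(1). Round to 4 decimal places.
\gamma(1) = -1.2268

Multiply the model equation by X_{t-k} and take expectations. With theta_0 = psi_0 = 1 and psi_j the MA(infinity) weights, this gives
  gamma(k) - sum_i phi_i gamma(k-i) = c_k,
  c_k = sigma^2 * sum_{j=k..q} theta_j psi_{j-k}   (c_k = 0 for k > q),
using gamma(-m) = gamma(m).
Pure AR (q = 0): c_0 = sigma^2 = 2, c_k = 0 for k >= 1.
Equations for k = 0 and k = 1 (AR order 1):
  gamma(0) = phi_1 gamma(1) + c_0
  gamma(1) = phi_1 gamma(0) + c_1
Substituting the second into the first: gamma(0) (1 - phi_1^2) = c_0 + phi_1 c_1, so
  gamma(0) = c_0 / (1 - phi_1^2) = 2 / (1 - (-0.475)^2) = 2 / 0.774375 = 2.582728.
  gamma(1) = phi_1 gamma(0) = (-0.475)(2.582728) = -1.226796.
Therefore gamma(1) = -1.2268 (to 4 decimal places).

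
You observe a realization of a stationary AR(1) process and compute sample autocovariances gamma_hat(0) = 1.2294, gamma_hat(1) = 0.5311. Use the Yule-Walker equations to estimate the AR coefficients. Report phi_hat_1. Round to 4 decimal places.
\hat\phi_{1} = 0.4320

The Yule-Walker equations for an AR(p) process read, in matrix form,
  Gamma_p phi = r_p,   with   (Gamma_p)_{ij} = gamma(|i - j|),
                       (r_p)_i = gamma(i),   i,j = 1..p.
Substitute the sample gammas (Toeplitz matrix and right-hand side of size 1):
  Gamma_p = [[1.2294]]
  r_p     = [0.5311]
With p = 1 this is the single equation gamma(0) phi_1 = gamma(1):
  phi_hat_1 = gamma(1) / gamma(0) = 0.5311 / 1.2294 = 0.4320.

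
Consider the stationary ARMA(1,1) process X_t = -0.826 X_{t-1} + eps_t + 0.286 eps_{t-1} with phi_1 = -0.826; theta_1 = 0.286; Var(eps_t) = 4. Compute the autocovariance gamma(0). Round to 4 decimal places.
\gamma(0) = 7.6711

Multiply the model equation by X_{t-k} and take expectations. With theta_0 = psi_0 = 1 and psi_j the MA(infinity) weights, this gives
  gamma(k) - sum_i phi_i gamma(k-i) = c_k,
  c_k = sigma^2 * sum_{j=k..q} theta_j psi_{j-k}   (c_k = 0 for k > q),
using gamma(-m) = gamma(m).
psi-weights needed (psi_j = theta_j + sum_i phi_i psi_{j-i}):
  psi_1 = theta_1 + phi_1 = 0.286 + (-0.826) = -0.54
Right-hand sides:
  c_0 = sigma^2 (1 + theta_1 psi_1) = 4 * (1 + (0.286)(-0.54)) = 4 * 0.84556 = 3.38224
  c_1 = sigma^2 theta_1 = 4 * (0.286) = 1.144
  c_2 = 0
Equations for k = 0 and k = 1 (AR order 1):
  gamma(0) = phi_1 gamma(1) + c_0
  gamma(1) = phi_1 gamma(0) + c_1
Substituting the second into the first: gamma(0) (1 - phi_1^2) = c_0 + phi_1 c_1, so
  gamma(0) = (c_0 + phi_1 c_1) / (1 - phi_1^2) = (3.38224 + (-0.826)(1.144)) / (1 - (-0.826)^2) = 2.437296 / 0.317724 = 7.671111.
Therefore gamma(0) = 7.6711 (to 4 decimal places).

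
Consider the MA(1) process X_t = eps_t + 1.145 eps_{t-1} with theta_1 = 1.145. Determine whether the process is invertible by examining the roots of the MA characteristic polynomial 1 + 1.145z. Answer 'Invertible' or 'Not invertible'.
\text{Not invertible}

The MA(q) characteristic polynomial is P(z) = 1 + 1.145z.
Invertibility requires all roots to lie outside the unit circle, i.e. |z| > 1 for every root.
This is linear in z: 1 + (1.145) z = 0  =>  z = -1/(1.145) = -0.873362,  |z| = 0.873362.
Moduli of all roots: 0.8734.
All moduli strictly greater than 1? No.
Verdict: Not invertible.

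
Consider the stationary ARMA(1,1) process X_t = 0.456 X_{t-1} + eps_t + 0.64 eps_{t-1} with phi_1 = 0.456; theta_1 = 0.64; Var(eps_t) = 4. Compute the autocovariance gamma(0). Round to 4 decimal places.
\gamma(0) = 10.0663

Multiply the model equation by X_{t-k} and take expectations. With theta_0 = psi_0 = 1 and psi_j the MA(infinity) weights, this gives
  gamma(k) - sum_i phi_i gamma(k-i) = c_k,
  c_k = sigma^2 * sum_{j=k..q} theta_j psi_{j-k}   (c_k = 0 for k > q),
using gamma(-m) = gamma(m).
psi-weights needed (psi_j = theta_j + sum_i phi_i psi_{j-i}):
  psi_1 = theta_1 + phi_1 = 0.64 + (0.456) = 1.096
Right-hand sides:
  c_0 = sigma^2 (1 + theta_1 psi_1) = 4 * (1 + (0.64)(1.096)) = 4 * 1.70144 = 6.80576
  c_1 = sigma^2 theta_1 = 4 * (0.64) = 2.56
  c_2 = 0
Equations for k = 0 and k = 1 (AR order 1):
  gamma(0) = phi_1 gamma(1) + c_0
  gamma(1) = phi_1 gamma(0) + c_1
Substituting the second into the first: gamma(0) (1 - phi_1^2) = c_0 + phi_1 c_1, so
  gamma(0) = (c_0 + phi_1 c_1) / (1 - phi_1^2) = (6.80576 + (0.456)(2.56)) / (1 - (0.456)^2) = 7.97312 / 0.792064 = 10.066257.
Therefore gamma(0) = 10.0663 (to 4 decimal places).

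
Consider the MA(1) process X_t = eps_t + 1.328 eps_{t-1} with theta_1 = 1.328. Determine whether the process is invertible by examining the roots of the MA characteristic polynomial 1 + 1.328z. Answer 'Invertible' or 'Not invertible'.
\text{Not invertible}

The MA(q) characteristic polynomial is P(z) = 1 + 1.328z.
Invertibility requires all roots to lie outside the unit circle, i.e. |z| > 1 for every root.
This is linear in z: 1 + (1.328) z = 0  =>  z = -1/(1.328) = -0.753012,  |z| = 0.753012.
Moduli of all roots: 0.7530.
All moduli strictly greater than 1? No.
Verdict: Not invertible.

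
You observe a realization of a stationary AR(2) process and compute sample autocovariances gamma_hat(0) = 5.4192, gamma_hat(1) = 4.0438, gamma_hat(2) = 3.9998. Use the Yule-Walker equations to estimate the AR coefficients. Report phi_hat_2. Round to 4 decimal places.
\hat\phi_{2} = 0.4090

The Yule-Walker equations for an AR(p) process read, in matrix form,
  Gamma_p phi = r_p,   with   (Gamma_p)_{ij} = gamma(|i - j|),
                       (r_p)_i = gamma(i),   i,j = 1..p.
Substitute the sample gammas (Toeplitz matrix and right-hand side of size 2):
  Gamma_p = [[5.4192, 4.0438], [4.0438, 5.4192]]
  r_p     = [4.0438, 3.9998]
Written out:
  5.4192 phi_1 + 4.0438 phi_2 = 4.0438
  4.0438 phi_1 + 5.4192 phi_2 = 3.9998
Solve by Cramer's rule:
  det = gamma(0)^2 - gamma(1)^2 = (5.4192)^2 - (4.0438)^2 = 29.36772864 - 16.35231844 = 13.0154102
  phi_hat_1 = [gamma(1) gamma(0) - gamma(1) gamma(2)] / det = [(4.0438)(5.4192) - (4.0438)(3.9998)] / 13.0154102 = 5.73976972 / 13.0154102 = 0.441
  phi_hat_2 = [gamma(0) gamma(2) - gamma(1)^2] / det = [(5.4192)(3.9998) - (4.0438)^2] / 13.0154102 = 5.32339772 / 13.0154102 = 0.409
So phi_hat = [0.4410, 0.4090].
Therefore phi_hat_2 = 0.4090.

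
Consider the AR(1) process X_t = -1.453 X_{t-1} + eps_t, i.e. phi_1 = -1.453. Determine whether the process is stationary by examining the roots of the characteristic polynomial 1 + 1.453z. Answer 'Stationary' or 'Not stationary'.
\text{Not stationary}

The AR(p) characteristic polynomial is P(z) = 1 + 1.453z.
Stationarity requires all roots to lie outside the unit circle, i.e. |z| > 1 for every root.
This is linear in z: 1 + (1.453) z = 0  =>  z = -1/(1.453) = -0.688231,  |z| = 0.688231.
Moduli of all roots: 0.6882.
All moduli strictly greater than 1? No.
Verdict: Not stationary.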